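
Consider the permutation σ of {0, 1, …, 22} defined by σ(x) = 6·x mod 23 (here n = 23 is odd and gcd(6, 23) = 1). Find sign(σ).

Orbit of 12 under x↦6x: [12, 3, 18, 16, 4, 1, 6]… (length divides ord_23(6)).
Decompose π into cycles: lengths [11, 11, 1] (3 cycles, including the fixed point 0).
Σ(ℓ_i−1) = 23−3 = 20; sign = (−1)^20 = +1.
(6|23)_J = +1 (Zolotarev's lemma cross-check).

+1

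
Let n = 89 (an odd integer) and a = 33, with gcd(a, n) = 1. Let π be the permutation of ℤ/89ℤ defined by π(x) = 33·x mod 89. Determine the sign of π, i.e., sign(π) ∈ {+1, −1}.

-1

Trace 65: π^k(65) = [65, 9, 30, 11, 7, 53, 58] for k=0..6.
Cycle lengths of π_33 on ℤ/89ℤ: [88, 1]; 2 cycles in total.
With 2 cycles on 89 points, sign = (−1)^{89−2} = -1.
Check: (33/89) = -1 by Zolotarev.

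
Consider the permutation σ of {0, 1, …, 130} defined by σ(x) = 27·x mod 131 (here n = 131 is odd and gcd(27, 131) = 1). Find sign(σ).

Orbit of 94 under x↦27x: [94, 49, 13, 89, 45, 36, 55]… (length divides ord_131(27)).
Cycle lengths of π_27 on ℤ/131ℤ: [65, 65, 1]; 3 cycles in total.
n − c = 131 − 3 = 128; sign = (−1)^128 = +1.

+1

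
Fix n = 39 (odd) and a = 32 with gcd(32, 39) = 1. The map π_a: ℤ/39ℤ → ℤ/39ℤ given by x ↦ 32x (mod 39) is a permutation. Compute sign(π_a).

Trace 16: π^k(16) = [16, 5, 4, 11, 1, 32, 10] for k=0..6.
Cycle type of π: 12×3 + 2 + 1; total 5 cycles.
Σ(ℓ_i−1) = 39−5 = 34; sign = (−1)^34 = +1.
Via Zolotarev, sign(π_{32}) = (32|39) = +1.

+1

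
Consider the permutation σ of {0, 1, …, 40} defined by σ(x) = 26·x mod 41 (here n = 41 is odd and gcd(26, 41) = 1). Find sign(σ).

Orbit of 36 under x↦26x: [36, 34, 23, 24, 9, 29, 16]… (length divides ord_41(26)).
2 cycles of lengths [40, 1].
41 − 2 = 39 transpositions; sign(π) = (−1)^39 = -1.
The Jacobi symbol (26|41) = -1 (Zolotarev) agrees.

-1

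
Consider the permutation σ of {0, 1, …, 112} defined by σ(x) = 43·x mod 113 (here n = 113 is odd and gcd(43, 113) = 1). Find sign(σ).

-1

Trace 58: π^k(58) = [58, 8, 5, 102, 92, 1, 43] for k=0..6.
Cycle type of π: 112 + 1; total 2 cycles.
With 2 cycles on 113 points, sign = (−1)^{113−2} = -1.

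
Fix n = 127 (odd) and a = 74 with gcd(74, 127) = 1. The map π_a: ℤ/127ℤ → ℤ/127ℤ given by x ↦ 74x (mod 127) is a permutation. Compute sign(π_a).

+1

Orbit of 70 under x↦74x: [70, 100, 34, 103, 2, 21, 30]… (length divides ord_127(74)).
π_74 has 3 disjoint cycles with lengths [63, 63, 1] on {0,…,126}.
127 − 3 = 124 transpositions; sign(π) = (−1)^124 = +1.
Check: (74/127) = +1 by Zolotarev.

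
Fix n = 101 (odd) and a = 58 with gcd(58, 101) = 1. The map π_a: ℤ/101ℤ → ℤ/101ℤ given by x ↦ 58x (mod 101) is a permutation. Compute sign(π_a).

+1

Trace 1: π^k(1) = [1, 58, 31, 81, 52, 87, 97] for k=0..6.
π_58 has 5 disjoint cycles with lengths [25, 25, 25, 25, 1] on {0,…,100}.
With 5 cycles on 101 points, sign = (−1)^{101−5} = +1.
Check: (58/101) = +1 by Zolotarev.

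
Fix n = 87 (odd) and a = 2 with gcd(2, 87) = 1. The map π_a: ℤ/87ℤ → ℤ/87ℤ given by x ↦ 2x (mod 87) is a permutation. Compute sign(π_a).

+1

Orbit of 68 under x↦2x: [68, 49, 11, 22, 44, 1, 2]… (length divides ord_87(2)).
Decompose π into cycles: lengths [28, 28, 28, 2, 1] (5 cycles, including the fixed point 0).
Σ(ℓ_i−1) = 87−5 = 82; sign = (−1)^82 = +1.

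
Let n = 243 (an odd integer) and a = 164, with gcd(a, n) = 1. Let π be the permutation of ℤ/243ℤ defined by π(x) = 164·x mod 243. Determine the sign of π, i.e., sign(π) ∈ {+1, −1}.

Start at x=127: 127 → 173 → 184 → 44 → 169 → 14 → 109 → … (one orbit).
Cycle lengths of π_164 on ℤ/243ℤ: [162, 54, 18, 6, 2, 1]; 6 cycles in total.
sign(π) = (−1)^{n − #cycles} = (−1)^{243−6} = (−1)^237 = -1.

-1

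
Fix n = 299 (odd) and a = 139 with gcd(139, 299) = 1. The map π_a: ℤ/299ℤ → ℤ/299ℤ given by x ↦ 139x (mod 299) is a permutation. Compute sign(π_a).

+1

Start at x=139: 139 → 185 → 1 → 139 (one orbit).
Cycle type of π: 3×92 + 1×23; total 115 cycles.
n − c = 299 − 115 = 184; sign = (−1)^184 = +1.
Zolotarev: (139|299) = +1, matching the cycle-count sign.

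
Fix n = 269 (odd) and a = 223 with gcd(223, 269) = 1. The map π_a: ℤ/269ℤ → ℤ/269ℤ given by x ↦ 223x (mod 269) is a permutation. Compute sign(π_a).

-1

Orbit of 18 under x↦223x: [18, 248, 159, 218, 194, 222, 10]… (length divides ord_269(223)).
Cycle lengths of π_223 on ℤ/269ℤ: [268, 1]; 2 cycles in total.
Σ(ℓ_i−1) = 269−2 = 267; sign = (−1)^267 = -1.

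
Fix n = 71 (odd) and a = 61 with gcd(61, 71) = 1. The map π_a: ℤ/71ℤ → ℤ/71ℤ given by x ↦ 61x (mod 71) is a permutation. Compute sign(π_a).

Orbit of 62 under x↦61x: [62, 19, 23, 54, 28, 4, 31]… (length divides ord_71(61)).
Decompose π into cycles: lengths [70, 1] (2 cycles, including the fixed point 0).
n − c = 71 − 2 = 69; sign = (−1)^69 = -1.
(61|71)_J = -1 (Zolotarev's lemma cross-check).

-1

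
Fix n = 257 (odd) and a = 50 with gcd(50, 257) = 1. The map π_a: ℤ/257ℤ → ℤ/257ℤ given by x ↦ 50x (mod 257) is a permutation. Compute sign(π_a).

Orbit of 104 under x↦50x: [104, 60, 173, 169, 226, 249, 114]… (length divides ord_257(50)).
3 cycles of lengths [128, 128, 1].
3 cycles on 257: each ℓ→(−1)^(ℓ−1), product (−1)^254 = +1.

+1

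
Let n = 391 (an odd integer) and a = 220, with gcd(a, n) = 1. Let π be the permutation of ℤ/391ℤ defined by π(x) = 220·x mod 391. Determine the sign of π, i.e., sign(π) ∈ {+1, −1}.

+1

Start at x=118: 118 → 154 → 254 → 358 → 169 → 35 → 271 → … (one orbit).
π_220 has 27 disjoint cycles with lengths [22, 22, 22, 22, 22, 22, 22, 22, 22, 22, 22, 22, 22, 22, 22, 22, 11, 11, 2, 2, 2, 2, 2, 2, 2, 2, 1] on {0,…,390}.
n − c = 391 − 27 = 364; sign = (−1)^364 = +1.
(220|391)_J = +1 (Zolotarev's lemma cross-check).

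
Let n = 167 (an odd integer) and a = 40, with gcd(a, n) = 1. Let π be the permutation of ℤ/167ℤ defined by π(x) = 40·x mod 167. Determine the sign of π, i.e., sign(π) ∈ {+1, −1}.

Orbit of 108 under x↦40x: [108, 145, 122, 37, 144, 82, 107]… (length divides ord_167(40)).
Decompose π into cycles: lengths [166, 1] (2 cycles, including the fixed point 0).
2 cycles on 167: each ℓ→(−1)^(ℓ−1), product (−1)^165 = -1.
Zolotarev: (40|167) = -1, matching the cycle-count sign.

-1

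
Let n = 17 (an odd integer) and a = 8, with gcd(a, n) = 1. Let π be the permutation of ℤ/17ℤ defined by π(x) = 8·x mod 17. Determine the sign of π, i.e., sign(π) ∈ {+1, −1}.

Start at x=8: 8 → 13 → 2 → 16 → 9 → 4 → 15 → … (one orbit).
Decompose π into cycles: lengths [8, 8, 1] (3 cycles, including the fixed point 0).
Σ(ℓ_i−1) = 17−3 = 14; sign = (−1)^14 = +1.

+1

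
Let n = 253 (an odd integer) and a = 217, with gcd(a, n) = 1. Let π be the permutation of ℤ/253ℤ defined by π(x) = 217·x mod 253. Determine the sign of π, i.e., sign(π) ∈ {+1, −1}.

Trace 90: π^k(90) = [90, 49, 7, 1, 217, 31, 149] for k=0..6.
5 cycles of lengths [110, 110, 22, 10, 1].
sign(π) = (−1)^{n − #cycles} = (−1)^{253−5} = (−1)^248 = +1.
(217|253)_J = +1 (Zolotarev's lemma cross-check).

+1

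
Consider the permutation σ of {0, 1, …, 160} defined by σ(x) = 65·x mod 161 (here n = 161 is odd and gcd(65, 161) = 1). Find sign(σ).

-1

Orbit of 15 under x↦65x: [15, 9, 102, 29, 114, 4, 99]… (length divides ord_161(65)).
Cycle type of π: 66×2 + 22 + 3×2 + 1; total 6 cycles.
Σ(ℓ_i−1) = 161−6 = 155; sign = (−1)^155 = -1.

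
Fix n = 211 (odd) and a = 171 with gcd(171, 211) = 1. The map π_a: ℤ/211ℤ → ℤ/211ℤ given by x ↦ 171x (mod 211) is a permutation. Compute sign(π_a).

Orbit of 199 under x↦171x: [199, 58, 1, 171, 123, 144, 148]… (length divides ord_211(171)).
31 cycles of lengths [7, 7, 7, 7, 7, 7, 7, 7, 7, 7, 7, 7, 7, 7, 7, 7, 7, 7, 7, 7, 7, 7, 7, 7, 7, 7, 7, 7, 7, 7, 1].
211 − 31 = 180 transpositions; sign(π) = (−1)^180 = +1.

+1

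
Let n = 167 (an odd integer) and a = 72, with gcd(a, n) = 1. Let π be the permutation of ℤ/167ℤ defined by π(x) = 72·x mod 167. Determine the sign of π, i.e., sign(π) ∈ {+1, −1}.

Orbit of 84 under x↦72x: [84, 36, 87, 85, 108, 94, 88]… (length divides ord_167(72)).
Cycle type of π: 83×2 + 1; total 3 cycles.
n − c = 167 − 3 = 164; sign = (−1)^164 = +1.
Check: (72/167) = +1 by Zolotarev.

+1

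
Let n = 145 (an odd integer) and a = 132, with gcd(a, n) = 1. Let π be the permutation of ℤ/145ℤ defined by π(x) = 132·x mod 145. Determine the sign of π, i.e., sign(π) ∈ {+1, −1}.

-1

Trace 16: π^k(16) = [16, 82, 94, 83, 81, 107, 59] for k=0..6.
Decompose π into cycles: lengths [28, 28, 28, 28, 7, 7, 7, 7, 4, 1] (10 cycles, including the fixed point 0).
sign(π) = (−1)^{n − #cycles} = (−1)^{145−10} = (−1)^135 = -1.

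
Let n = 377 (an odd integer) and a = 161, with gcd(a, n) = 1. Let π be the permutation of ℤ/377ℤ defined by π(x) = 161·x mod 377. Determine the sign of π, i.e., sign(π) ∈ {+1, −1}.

Orbit of 233 under x↦161x: [233, 190, 53, 239, 25, 255, 339]… (length divides ord_377(161)).
π_161 has 20 disjoint cycles with lengths [28, 28, 28, 28, 28, 28, 28, 28, 28, 28, 28, 28, 7, 7, 7, 7, 4, 4, 4, 1] on {0,…,376}.
n − c = 377 − 20 = 357; sign = (−1)^357 = -1.
The Jacobi symbol (161|377) = -1 (Zolotarev) agrees.

-1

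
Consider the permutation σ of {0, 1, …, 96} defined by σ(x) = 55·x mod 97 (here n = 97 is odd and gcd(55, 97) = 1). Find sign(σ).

Orbit of 78 under x↦55x: [78, 22, 46, 8, 52, 47, 63]… (length divides ord_97(55)).
π_55 has 4 disjoint cycles with lengths [32, 32, 32, 1] on {0,…,96}.
sign(π) = (−1)^{n − #cycles} = (−1)^{97−4} = (−1)^93 = -1.
Check: (55/97) = -1 by Zolotarev.

-1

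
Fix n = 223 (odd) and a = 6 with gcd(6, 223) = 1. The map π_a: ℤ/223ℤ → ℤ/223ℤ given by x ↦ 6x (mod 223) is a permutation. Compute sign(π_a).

-1

Orbit of 202 under x↦6x: [202, 97, 136, 147, 213, 163, 86]… (length divides ord_223(6)).
The orbit structure of x ↦ 6x mod 223: 2 orbits of sizes [222, 1].
2 cycles on 223: each ℓ→(−1)^(ℓ−1), product (−1)^221 = -1.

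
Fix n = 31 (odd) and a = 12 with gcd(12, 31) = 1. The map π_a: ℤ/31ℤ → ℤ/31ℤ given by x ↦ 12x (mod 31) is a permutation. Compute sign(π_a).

-1

Orbit of 17 under x↦12x: [17, 18, 30, 19, 11, 8, 3]… (length divides ord_31(12)).
The orbit structure of x ↦ 12x mod 31: 2 orbits of sizes [30, 1].
n − c = 31 − 2 = 29; sign = (−1)^29 = -1.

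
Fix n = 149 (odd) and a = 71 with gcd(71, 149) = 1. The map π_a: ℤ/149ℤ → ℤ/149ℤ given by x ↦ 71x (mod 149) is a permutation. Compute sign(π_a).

-1

Trace 74: π^k(74) = [74, 39, 87, 68, 60, 88, 139] for k=0..6.
Cycle type of π: 148 + 1; total 2 cycles.
With 2 cycles on 149 points, sign = (−1)^{149−2} = -1.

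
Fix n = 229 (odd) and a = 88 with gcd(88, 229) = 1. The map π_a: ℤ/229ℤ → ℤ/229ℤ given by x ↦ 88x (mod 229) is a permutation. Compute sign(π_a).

Trace 128: π^k(128) = [128, 43, 120, 26, 227, 53, 84] for k=0..6.
Cycle lengths of π_88 on ℤ/229ℤ: [76, 76, 76, 1]; 4 cycles in total.
229 − 4 = 225 transpositions; sign(π) = (−1)^225 = -1.

-1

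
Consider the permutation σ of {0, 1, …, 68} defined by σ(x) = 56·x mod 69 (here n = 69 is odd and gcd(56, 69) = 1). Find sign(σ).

Trace 17: π^k(17) = [17, 55, 44, 49, 53, 1, 56] for k=0..6.
Cycle type of π: 22×3 + 2 + 1; total 5 cycles.
Σ(ℓ_i−1) = 69−5 = 64; sign = (−1)^64 = +1.

+1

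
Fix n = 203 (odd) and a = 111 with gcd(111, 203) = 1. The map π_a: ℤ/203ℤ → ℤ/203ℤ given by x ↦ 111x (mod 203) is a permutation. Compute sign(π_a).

-1

Orbit of 1 under x↦111x: [1, 111, 141, 20, 190, 181, 197]… (length divides ord_203(111)).
The orbit structure of x ↦ 111x mod 203: 20 orbits of sizes [14, 14, 14, 14, 14, 14, 14, 14, 14, 14, 14, 14, 7, 7, 7, 7, 2, 2, 2, 1].
With 20 cycles on 203 points, sign = (−1)^{203−20} = -1.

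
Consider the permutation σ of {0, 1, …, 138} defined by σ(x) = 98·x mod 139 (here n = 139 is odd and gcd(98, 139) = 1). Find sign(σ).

Trace 37: π^k(37) = [37, 12, 64, 17, 137, 82, 113] for k=0..6.
2 cycles of lengths [138, 1].
139 − 2 = 137 transpositions; sign(π) = (−1)^137 = -1.
Check: (98/139) = -1 by Zolotarev.

-1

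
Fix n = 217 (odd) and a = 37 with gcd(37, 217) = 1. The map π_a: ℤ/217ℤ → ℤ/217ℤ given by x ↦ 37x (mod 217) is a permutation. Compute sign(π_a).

Trace 88: π^k(88) = [88, 1, 37, 67, 92, 149] for k=0..5.
π_37 has 38 disjoint cycles with lengths [6, 6, 6, 6, 6, 6, 6, 6, 6, 6, 6, 6, 6, 6, 6, 6, 6, 6, 6, 6, 6, 6, 6, 6, 6, 6, 6, 6, 6, 6, 6, 6, 6, 6, 6, 3, 3, 1] on {0,…,216}.
n − c = 217 − 38 = 179; sign = (−1)^179 = -1.

-1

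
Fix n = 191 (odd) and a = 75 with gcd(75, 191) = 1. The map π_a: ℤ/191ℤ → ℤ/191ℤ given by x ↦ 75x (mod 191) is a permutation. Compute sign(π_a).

+1

Start at x=102: 102 → 10 → 177 → 96 → 133 → 43 → 169 → … (one orbit).
Cycle type of π: 95×2 + 1; total 3 cycles.
Σ(ℓ_i−1) = 191−3 = 188; sign = (−1)^188 = +1.
Check: (75/191) = +1 by Zolotarev.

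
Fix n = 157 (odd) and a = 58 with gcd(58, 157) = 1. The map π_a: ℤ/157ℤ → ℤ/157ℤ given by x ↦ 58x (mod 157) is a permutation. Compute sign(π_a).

Start at x=58: 58 → 67 → 118 → 93 → 56 → 108 → 141 → … (one orbit).
7 cycles of lengths [26, 26, 26, 26, 26, 26, 1].
Σ(ℓ_i−1) = 157−7 = 150; sign = (−1)^150 = +1.
(58|157)_J = +1 (Zolotarev's lemma cross-check).

+1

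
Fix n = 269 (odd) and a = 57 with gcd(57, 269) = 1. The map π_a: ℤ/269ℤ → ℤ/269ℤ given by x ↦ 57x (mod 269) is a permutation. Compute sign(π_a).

+1

Trace 196: π^k(196) = [196, 143, 81, 44, 87, 117, 213] for k=0..6.
Cycle type of π: 67×4 + 1; total 5 cycles.
With 5 cycles on 269 points, sign = (−1)^{269−5} = +1.
(57|269)_J = +1 (Zolotarev's lemma cross-check).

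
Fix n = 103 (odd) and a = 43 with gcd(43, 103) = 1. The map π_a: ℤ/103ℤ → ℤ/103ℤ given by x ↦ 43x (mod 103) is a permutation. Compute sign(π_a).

Start at x=46: 46 → 21 → 79 → 101 → 17 → 10 → 18 → … (one orbit).
Cycle lengths of π_43 on ℤ/103ℤ: [102, 1]; 2 cycles in total.
103 − 2 = 101 transpositions; sign(π) = (−1)^101 = -1.
(43|103)_J = -1 (Zolotarev's lemma cross-check).

-1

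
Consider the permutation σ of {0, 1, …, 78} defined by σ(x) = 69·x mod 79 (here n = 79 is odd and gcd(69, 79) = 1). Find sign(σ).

-1

Start at x=12: 12 → 38 → 15 → 8 → 78 → 10 → 58 → … (one orbit).
Decompose π into cycles: lengths [26, 26, 26, 1] (4 cycles, including the fixed point 0).
sign(π) = (−1)^{n − #cycles} = (−1)^{79−4} = (−1)^75 = -1.
Check: (69/79) = -1 by Zolotarev.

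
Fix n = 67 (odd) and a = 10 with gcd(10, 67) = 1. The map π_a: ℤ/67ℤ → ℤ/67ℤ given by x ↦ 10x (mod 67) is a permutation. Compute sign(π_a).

+1

Trace 64: π^k(64) = [64, 37, 35, 15, 16, 26, 59] for k=0..6.
Cycle type of π: 33×2 + 1; total 3 cycles.
With 3 cycles on 67 points, sign = (−1)^{67−3} = +1.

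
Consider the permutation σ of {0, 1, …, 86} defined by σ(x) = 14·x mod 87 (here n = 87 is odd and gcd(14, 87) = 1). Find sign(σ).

+1

Orbit of 32 under x↦14x: [32, 13, 8, 25, 2, 28, 44]… (length divides ord_87(14)).
5 cycles of lengths [28, 28, 28, 2, 1].
With 5 cycles on 87 points, sign = (−1)^{87−5} = +1.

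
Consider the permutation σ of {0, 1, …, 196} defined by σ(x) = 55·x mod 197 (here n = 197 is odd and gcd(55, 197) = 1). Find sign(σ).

Start at x=25: 25 → 193 → 174 → 114 → 163 → 100 → 181 → … (one orbit).
π_55 has 3 disjoint cycles with lengths [98, 98, 1] on {0,…,196}.
3 cycles on 197: each ℓ→(−1)^(ℓ−1), product (−1)^194 = +1.

+1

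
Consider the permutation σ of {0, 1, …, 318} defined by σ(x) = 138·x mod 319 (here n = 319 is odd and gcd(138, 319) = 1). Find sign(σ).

Orbit of 129 under x↦138x: [129, 257, 57, 210, 270, 256, 238]… (length divides ord_319(138)).
Decompose π into cycles: lengths [70, 70, 70, 70, 14, 14, 10, 1] (8 cycles, including the fixed point 0).
n − c = 319 − 8 = 311; sign = (−1)^311 = -1.
The Jacobi symbol (138|319) = -1 (Zolotarev) agrees.

-1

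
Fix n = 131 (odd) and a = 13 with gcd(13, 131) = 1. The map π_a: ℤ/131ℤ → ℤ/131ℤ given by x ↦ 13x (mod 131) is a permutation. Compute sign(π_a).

Orbit of 89 under x↦13x: [89, 109, 107, 81, 5, 65, 59]… (length divides ord_131(13)).
The orbit structure of x ↦ 13x mod 131: 3 orbits of sizes [65, 65, 1].
Σ(ℓ_i−1) = 131−3 = 128; sign = (−1)^128 = +1.
Check: (13/131) = +1 by Zolotarev.

+1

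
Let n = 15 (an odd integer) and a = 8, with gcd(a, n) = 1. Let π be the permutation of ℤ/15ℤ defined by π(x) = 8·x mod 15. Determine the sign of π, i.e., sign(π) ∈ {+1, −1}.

+1

Orbit of 2 under x↦8x: [2, 1, 8, 4]… (length divides ord_15(8)).
Decompose π into cycles: lengths [4, 4, 4, 2, 1] (5 cycles, including the fixed point 0).
15 − 5 = 10 transpositions; sign(π) = (−1)^10 = +1.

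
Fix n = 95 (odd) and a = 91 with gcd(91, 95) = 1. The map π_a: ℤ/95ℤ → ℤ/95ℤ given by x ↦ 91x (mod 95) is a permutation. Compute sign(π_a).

-1

Trace 16: π^k(16) = [16, 31, 66, 21, 11, 51, 81] for k=0..6.
Decompose π into cycles: lengths [18, 18, 18, 18, 18, 1, 1, 1, 1, 1] (10 cycles, including the fixed point 0).
Σ(ℓ_i−1) = 95−10 = 85; sign = (−1)^85 = -1.
The Jacobi symbol (91|95) = -1 (Zolotarev) agrees.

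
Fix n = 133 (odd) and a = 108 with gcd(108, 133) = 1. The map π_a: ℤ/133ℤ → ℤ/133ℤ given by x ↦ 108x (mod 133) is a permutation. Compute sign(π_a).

Start at x=4: 4 → 33 → 106 → 10 → 16 → 132 → 25 → … (one orbit).
Cycle type of π: 18×7 + 6 + 1; total 9 cycles.
sign(π) = (−1)^{n − #cycles} = (−1)^{133−9} = (−1)^124 = +1.

+1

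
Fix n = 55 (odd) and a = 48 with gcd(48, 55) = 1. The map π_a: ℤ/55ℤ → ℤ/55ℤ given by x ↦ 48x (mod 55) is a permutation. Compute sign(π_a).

Start at x=48: 48 → 49 → 42 → 36 → 23 → 4 → 27 → … (one orbit).
6 cycles of lengths [20, 20, 5, 5, 4, 1].
With 6 cycles on 55 points, sign = (−1)^{55−6} = -1.
The Jacobi symbol (48|55) = -1 (Zolotarev) agrees.

-1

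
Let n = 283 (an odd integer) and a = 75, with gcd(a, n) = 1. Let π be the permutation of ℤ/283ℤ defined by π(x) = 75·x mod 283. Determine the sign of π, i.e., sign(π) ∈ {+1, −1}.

Trace 209: π^k(209) = [209, 110, 43, 112, 193, 42, 37] for k=0..6.
The orbit structure of x ↦ 75x mod 283: 2 orbits of sizes [282, 1].
2 cycles on 283: each ℓ→(−1)^(ℓ−1), product (−1)^281 = -1.

-1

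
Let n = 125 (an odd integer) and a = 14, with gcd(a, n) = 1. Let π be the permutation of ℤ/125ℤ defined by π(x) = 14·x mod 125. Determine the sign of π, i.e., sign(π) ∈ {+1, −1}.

+1

Orbit of 29 under x↦14x: [29, 31, 59, 76, 64, 21, 44]… (length divides ord_125(14)).
Cycle type of π: 50×2 + 10×2 + 2×2 + 1; total 7 cycles.
7 cycles on 125: each ℓ→(−1)^(ℓ−1), product (−1)^118 = +1.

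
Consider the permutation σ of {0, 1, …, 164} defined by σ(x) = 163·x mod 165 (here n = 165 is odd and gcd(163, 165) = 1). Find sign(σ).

-1

Start at x=67: 67 → 31 → 103 → 124 → 82 → 1 → 163 → … (one orbit).
Cycle type of π: 20×6 + 5×6 + 4×3 + 1×3; total 18 cycles.
165 − 18 = 147 transpositions; sign(π) = (−1)^147 = -1.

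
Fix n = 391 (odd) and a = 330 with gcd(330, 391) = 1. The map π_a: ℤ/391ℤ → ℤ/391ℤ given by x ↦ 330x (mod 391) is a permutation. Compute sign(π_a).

Trace 167: π^k(167) = [167, 370, 108, 59, 311, 188, 262] for k=0..6.
π_330 has 6 disjoint cycles with lengths [176, 176, 16, 11, 11, 1] on {0,…,390}.
With 6 cycles on 391 points, sign = (−1)^{391−6} = -1.
The Jacobi symbol (330|391) = -1 (Zolotarev) agrees.

-1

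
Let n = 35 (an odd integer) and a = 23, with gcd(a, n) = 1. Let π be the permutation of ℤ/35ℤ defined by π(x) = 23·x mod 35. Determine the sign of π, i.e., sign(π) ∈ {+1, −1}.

-1

Orbit of 9 under x↦23x: [9, 32, 1, 23, 4, 22, 16]… (length divides ord_35(23)).
π_23 has 6 disjoint cycles with lengths [12, 12, 4, 3, 3, 1] on {0,…,34}.
n − c = 35 − 6 = 29; sign = (−1)^29 = -1.
The Jacobi symbol (23|35) = -1 (Zolotarev) agrees.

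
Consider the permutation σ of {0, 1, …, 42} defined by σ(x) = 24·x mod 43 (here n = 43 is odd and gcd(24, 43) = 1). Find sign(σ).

Start at x=38: 38 → 9 → 1 → 24 → 17 → 21 → 31 → … (one orbit).
The orbit structure of x ↦ 24x mod 43: 3 orbits of sizes [21, 21, 1].
With 3 cycles on 43 points, sign = (−1)^{43−3} = +1.

+1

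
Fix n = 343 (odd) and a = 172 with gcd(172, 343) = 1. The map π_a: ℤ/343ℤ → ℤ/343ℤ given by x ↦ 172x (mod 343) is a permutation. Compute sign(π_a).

Start at x=233: 233 → 288 → 144 → 72 → 36 → 18 → 9 → … (one orbit).
π_172 has 7 disjoint cycles with lengths [147, 147, 21, 21, 3, 3, 1] on {0,…,342}.
With 7 cycles on 343 points, sign = (−1)^{343−7} = +1.

+1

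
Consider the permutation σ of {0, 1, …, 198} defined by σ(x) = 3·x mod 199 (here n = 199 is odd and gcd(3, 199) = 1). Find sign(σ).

-1

Orbit of 31 under x↦3x: [31, 93, 80, 41, 123, 170, 112]… (length divides ord_199(3)).
The orbit structure of x ↦ 3x mod 199: 2 orbits of sizes [198, 1].
With 2 cycles on 199 points, sign = (−1)^{199−2} = -1.
The Jacobi symbol (3|199) = -1 (Zolotarev) agrees.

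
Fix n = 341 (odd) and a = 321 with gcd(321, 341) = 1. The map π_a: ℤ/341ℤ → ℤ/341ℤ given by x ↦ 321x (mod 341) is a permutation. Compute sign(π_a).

Orbit of 225 under x↦321x: [225, 274, 317, 139, 289, 17, 1]… (length divides ord_341(321)).
The orbit structure of x ↦ 321x mod 341: 13 orbits of sizes [30, 30, 30, 30, 30, 30, 30, 30, 30, 30, 30, 10, 1].
With 13 cycles on 341 points, sign = (−1)^{341−13} = +1.
Via Zolotarev, sign(π_{321}) = (321|341) = +1.

+1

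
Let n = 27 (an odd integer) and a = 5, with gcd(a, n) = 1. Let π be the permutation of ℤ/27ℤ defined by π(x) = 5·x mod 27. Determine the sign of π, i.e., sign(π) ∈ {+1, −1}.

Start at x=2: 2 → 10 → 23 → 7 → 8 → 13 → 11 → … (one orbit).
Cycle type of π: 18 + 6 + 2 + 1; total 4 cycles.
4 cycles on 27: each ℓ→(−1)^(ℓ−1), product (−1)^23 = -1.

-1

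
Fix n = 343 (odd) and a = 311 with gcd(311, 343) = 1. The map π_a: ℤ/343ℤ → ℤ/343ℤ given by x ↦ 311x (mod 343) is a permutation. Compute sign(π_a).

Start at x=152: 152 → 281 → 269 → 310 → 27 → 165 → 208 → … (one orbit).
The orbit structure of x ↦ 311x mod 343: 4 orbits of sizes [294, 42, 6, 1].
n − c = 343 − 4 = 339; sign = (−1)^339 = -1.
Check: (311/343) = -1 by Zolotarev.

-1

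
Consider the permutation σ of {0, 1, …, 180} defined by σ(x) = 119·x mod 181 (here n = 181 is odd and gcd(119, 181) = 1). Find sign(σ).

Orbit of 43 under x↦119x: [43, 49, 39, 116, 48, 101, 73]… (length divides ord_181(119)).
Cycle type of π: 18×10 + 1; total 11 cycles.
With 11 cycles on 181 points, sign = (−1)^{181−11} = +1.
Zolotarev: (119|181) = +1, matching the cycle-count sign.

+1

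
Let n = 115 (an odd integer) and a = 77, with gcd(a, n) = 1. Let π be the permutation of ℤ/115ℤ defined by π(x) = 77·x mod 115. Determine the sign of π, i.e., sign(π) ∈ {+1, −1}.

Orbit of 96 under x↦77x: [96, 32, 49, 93, 31, 87, 29]… (length divides ord_115(77)).
Decompose π into cycles: lengths [44, 44, 11, 11, 4, 1] (6 cycles, including the fixed point 0).
Σ(ℓ_i−1) = 115−6 = 109; sign = (−1)^109 = -1.

-1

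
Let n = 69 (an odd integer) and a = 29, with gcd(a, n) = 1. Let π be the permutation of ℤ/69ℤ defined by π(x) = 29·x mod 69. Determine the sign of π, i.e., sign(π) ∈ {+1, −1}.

Trace 59: π^k(59) = [59, 55, 8, 25, 35, 49, 41] for k=0..6.
Cycle lengths of π_29 on ℤ/69ℤ: [22, 22, 11, 11, 2, 1]; 6 cycles in total.
6 cycles on 69: each ℓ→(−1)^(ℓ−1), product (−1)^63 = -1.

-1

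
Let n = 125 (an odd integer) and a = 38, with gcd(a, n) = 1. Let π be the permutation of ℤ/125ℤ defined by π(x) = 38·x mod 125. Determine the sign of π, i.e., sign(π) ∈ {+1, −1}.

Orbit of 77 under x↦38x: [77, 51, 63, 19, 97, 61, 68]… (length divides ord_125(38)).
Cycle lengths of π_38 on ℤ/125ℤ: [100, 20, 4, 1]; 4 cycles in total.
With 4 cycles on 125 points, sign = (−1)^{125−4} = -1.

-1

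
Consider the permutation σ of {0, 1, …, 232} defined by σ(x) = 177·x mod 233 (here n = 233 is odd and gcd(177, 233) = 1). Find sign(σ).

Orbit of 18 under x↦177x: [18, 157, 62, 23, 110, 131, 120]… (length divides ord_233(177)).
Cycle lengths of π_177 on ℤ/233ℤ: [116, 116, 1]; 3 cycles in total.
233 − 3 = 230 transpositions; sign(π) = (−1)^230 = +1.
Via Zolotarev, sign(π_{177}) = (177|233) = +1.

+1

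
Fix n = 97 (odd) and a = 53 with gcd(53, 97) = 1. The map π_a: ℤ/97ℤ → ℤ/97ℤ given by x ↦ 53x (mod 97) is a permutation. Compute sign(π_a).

Orbit of 70 under x↦53x: [70, 24, 11, 1, 53, 93, 79]… (length divides ord_97(53)).
Cycle lengths of π_53 on ℤ/97ℤ: [48, 48, 1]; 3 cycles in total.
With 3 cycles on 97 points, sign = (−1)^{97−3} = +1.

+1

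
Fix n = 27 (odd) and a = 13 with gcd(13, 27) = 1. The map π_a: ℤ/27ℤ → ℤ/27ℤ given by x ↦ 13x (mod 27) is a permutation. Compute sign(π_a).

Orbit of 10 under x↦13x: [10, 22, 16, 19, 4, 25, 1]… (length divides ord_27(13)).
Cycle type of π: 9×2 + 3×2 + 1×3; total 7 cycles.
With 7 cycles on 27 points, sign = (−1)^{27−7} = +1.
The Jacobi symbol (13|27) = +1 (Zolotarev) agrees.

+1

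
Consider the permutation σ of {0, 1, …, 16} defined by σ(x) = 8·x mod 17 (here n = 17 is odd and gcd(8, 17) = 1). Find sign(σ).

Orbit of 15 under x↦8x: [15, 1, 8, 13, 2, 16, 9]… (length divides ord_17(8)).
π_8 has 3 disjoint cycles with lengths [8, 8, 1] on {0,…,16}.
3 cycles on 17: each ℓ→(−1)^(ℓ−1), product (−1)^14 = +1.
(8|17)_J = +1 (Zolotarev's lemma cross-check).

+1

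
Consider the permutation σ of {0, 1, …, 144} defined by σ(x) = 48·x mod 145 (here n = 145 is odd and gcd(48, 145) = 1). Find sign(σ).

Start at x=3: 3 → 144 → 97 → 16 → 43 → 34 → 37 → … (one orbit).
7 cycles of lengths [28, 28, 28, 28, 28, 4, 1].
7 cycles on 145: each ℓ→(−1)^(ℓ−1), product (−1)^138 = +1.
Check: (48/145) = +1 by Zolotarev.

+1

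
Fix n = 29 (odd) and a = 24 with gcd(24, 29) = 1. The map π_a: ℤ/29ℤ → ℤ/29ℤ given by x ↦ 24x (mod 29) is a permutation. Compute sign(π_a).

Orbit of 20 under x↦24x: [20, 16, 7, 23, 1, 24, 25]… (length divides ord_29(24)).
The orbit structure of x ↦ 24x mod 29: 5 orbits of sizes [7, 7, 7, 7, 1].
n − c = 29 − 5 = 24; sign = (−1)^24 = +1.
(24|29)_J = +1 (Zolotarev's lemma cross-check).

+1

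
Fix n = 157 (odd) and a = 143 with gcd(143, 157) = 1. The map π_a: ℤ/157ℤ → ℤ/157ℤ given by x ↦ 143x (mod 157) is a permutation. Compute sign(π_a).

+1

Trace 49: π^k(49) = [49, 99, 27, 93, 111, 16, 90] for k=0..6.
7 cycles of lengths [26, 26, 26, 26, 26, 26, 1].
7 cycles on 157: each ℓ→(−1)^(ℓ−1), product (−1)^150 = +1.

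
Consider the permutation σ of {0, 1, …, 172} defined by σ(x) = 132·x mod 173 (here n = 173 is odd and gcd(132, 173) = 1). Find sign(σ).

Start at x=51: 51 → 158 → 96 → 43 → 140 → 142 → 60 → … (one orbit).
Cycle lengths of π_132 on ℤ/173ℤ: [43, 43, 43, 43, 1]; 5 cycles in total.
With 5 cycles on 173 points, sign = (−1)^{173−5} = +1.
The Jacobi symbol (132|173) = +1 (Zolotarev) agrees.

+1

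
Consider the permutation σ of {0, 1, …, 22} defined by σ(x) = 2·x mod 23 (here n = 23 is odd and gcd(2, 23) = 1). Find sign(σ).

Orbit of 16 under x↦2x: [16, 9, 18, 13, 3, 6, 12]… (length divides ord_23(2)).
Decompose π into cycles: lengths [11, 11, 1] (3 cycles, including the fixed point 0).
Σ(ℓ_i−1) = 23−3 = 20; sign = (−1)^20 = +1.
Via Zolotarev, sign(π_{2}) = (2|23) = +1.

+1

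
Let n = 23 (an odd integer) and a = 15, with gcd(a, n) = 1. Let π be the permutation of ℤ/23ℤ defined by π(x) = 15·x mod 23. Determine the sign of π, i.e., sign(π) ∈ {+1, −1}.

-1

Orbit of 6 under x↦15x: [6, 21, 16, 10, 12, 19, 9]… (length divides ord_23(15)).
Cycle type of π: 22 + 1; total 2 cycles.
2 cycles on 23: each ℓ→(−1)^(ℓ−1), product (−1)^21 = -1.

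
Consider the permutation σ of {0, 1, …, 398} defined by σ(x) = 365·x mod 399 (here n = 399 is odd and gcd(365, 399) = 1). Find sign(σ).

Orbit of 239 under x↦365x: [239, 253, 176, 1, 365, 358, 197]… (length divides ord_399(365)).
42 cycles of lengths [18, 18, 18, 18, 18, 18, 18, 18, 18, 18, 18, 18, 18, 18, 9, 9, 9, 9, 9, 9, 9, 9, 9, 9, 9, 9, 9, 9, 2, 2, 2, 2, 2, 2, 2, 1, 1, 1, 1, 1, 1, 1].
Σ(ℓ_i−1) = 399−42 = 357; sign = (−1)^357 = -1.
Via Zolotarev, sign(π_{365}) = (365|399) = -1.

-1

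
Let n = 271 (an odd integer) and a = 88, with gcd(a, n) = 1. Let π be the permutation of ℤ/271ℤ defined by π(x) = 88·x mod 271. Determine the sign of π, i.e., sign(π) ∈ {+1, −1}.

+1

Start at x=160: 160 → 259 → 28 → 25 → 32 → 106 → 114 → … (one orbit).
The orbit structure of x ↦ 88x mod 271: 11 orbits of sizes [27, 27, 27, 27, 27, 27, 27, 27, 27, 27, 1].
n − c = 271 − 11 = 260; sign = (−1)^260 = +1.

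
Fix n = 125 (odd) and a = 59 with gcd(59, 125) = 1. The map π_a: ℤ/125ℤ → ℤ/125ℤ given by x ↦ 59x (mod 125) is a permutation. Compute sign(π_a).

Start at x=4: 4 → 111 → 49 → 16 → 69 → 71 → 64 → … (one orbit).
Decompose π into cycles: lengths [50, 50, 10, 10, 2, 2, 1] (7 cycles, including the fixed point 0).
n − c = 125 − 7 = 118; sign = (−1)^118 = +1.

+1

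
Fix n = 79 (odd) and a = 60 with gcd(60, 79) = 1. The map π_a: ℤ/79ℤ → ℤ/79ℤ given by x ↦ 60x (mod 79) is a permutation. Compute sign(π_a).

-1

Start at x=24: 24 → 18 → 53 → 20 → 15 → 31 → 43 → … (one orbit).
π_60 has 2 disjoint cycles with lengths [78, 1] on {0,…,78}.
2 cycles on 79: each ℓ→(−1)^(ℓ−1), product (−1)^77 = -1.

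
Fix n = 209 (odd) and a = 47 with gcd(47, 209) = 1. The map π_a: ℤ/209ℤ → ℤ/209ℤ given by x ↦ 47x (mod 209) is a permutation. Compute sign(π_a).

Orbit of 23 under x↦47x: [23, 36, 20, 104, 81, 45, 25]… (length divides ord_209(47)).
π_47 has 9 disjoint cycles with lengths [45, 45, 45, 45, 9, 9, 5, 5, 1] on {0,…,208}.
Σ(ℓ_i−1) = 209−9 = 200; sign = (−1)^200 = +1.
The Jacobi symbol (47|209) = +1 (Zolotarev) agrees.

+1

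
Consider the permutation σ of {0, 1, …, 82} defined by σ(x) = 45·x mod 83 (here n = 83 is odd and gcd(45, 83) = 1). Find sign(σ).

Trace 28: π^k(28) = [28, 15, 11, 80, 31, 67, 27] for k=0..6.
2 cycles of lengths [82, 1].
n − c = 83 − 2 = 81; sign = (−1)^81 = -1.
Check: (45/83) = -1 by Zolotarev.

-1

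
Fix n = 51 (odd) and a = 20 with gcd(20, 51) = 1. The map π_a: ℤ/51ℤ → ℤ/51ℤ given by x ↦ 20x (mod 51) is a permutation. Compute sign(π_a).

Start at x=25: 25 → 41 → 4 → 29 → 19 → 23 → 1 → … (one orbit).
π_20 has 5 disjoint cycles with lengths [16, 16, 16, 2, 1] on {0,…,50}.
With 5 cycles on 51 points, sign = (−1)^{51−5} = +1.

+1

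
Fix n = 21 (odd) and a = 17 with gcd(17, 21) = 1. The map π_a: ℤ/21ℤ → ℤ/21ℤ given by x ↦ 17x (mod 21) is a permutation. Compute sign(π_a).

+1

Start at x=1: 1 → 17 → 16 → 20 → 4 → 5 → 1 (one orbit).
Decompose π into cycles: lengths [6, 6, 6, 2, 1] (5 cycles, including the fixed point 0).
With 5 cycles on 21 points, sign = (−1)^{21−5} = +1.
Check: (17/21) = +1 by Zolotarev.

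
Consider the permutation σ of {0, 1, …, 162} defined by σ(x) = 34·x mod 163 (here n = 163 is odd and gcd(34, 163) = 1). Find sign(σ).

Orbit of 1 under x↦34x: [1, 34, 15, 21, 62, 152, 115]… (length divides ord_163(34)).
Cycle lengths of π_34 on ℤ/163ℤ: [81, 81, 1]; 3 cycles in total.
sign(π) = (−1)^{n − #cycles} = (−1)^{163−3} = (−1)^160 = +1.
Via Zolotarev, sign(π_{34}) = (34|163) = +1.

+1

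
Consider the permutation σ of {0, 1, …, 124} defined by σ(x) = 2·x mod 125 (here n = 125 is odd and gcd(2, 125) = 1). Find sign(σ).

Trace 18: π^k(18) = [18, 36, 72, 19, 38, 76, 27] for k=0..6.
4 cycles of lengths [100, 20, 4, 1].
Σ(ℓ_i−1) = 125−4 = 121; sign = (−1)^121 = -1.
The Jacobi symbol (2|125) = -1 (Zolotarev) agrees.

-1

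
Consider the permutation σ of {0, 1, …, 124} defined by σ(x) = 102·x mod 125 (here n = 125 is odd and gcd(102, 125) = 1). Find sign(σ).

Start at x=9: 9 → 43 → 11 → 122 → 69 → 38 → 1 → … (one orbit).
Cycle lengths of π_102 on ℤ/125ℤ: [100, 20, 4, 1]; 4 cycles in total.
sign(π) = (−1)^{n − #cycles} = (−1)^{125−4} = (−1)^121 = -1.
Via Zolotarev, sign(π_{102}) = (102|125) = -1.

-1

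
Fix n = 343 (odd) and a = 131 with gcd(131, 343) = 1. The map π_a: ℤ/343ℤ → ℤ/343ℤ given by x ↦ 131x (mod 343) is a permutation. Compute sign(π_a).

-1

Start at x=152: 152 → 18 → 300 → 198 → 213 → 120 → 285 → … (one orbit).
4 cycles of lengths [294, 42, 6, 1].
Σ(ℓ_i−1) = 343−4 = 339; sign = (−1)^339 = -1.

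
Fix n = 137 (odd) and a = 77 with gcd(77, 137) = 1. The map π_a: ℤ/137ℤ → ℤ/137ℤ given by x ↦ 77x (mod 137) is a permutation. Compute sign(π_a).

+1

Orbit of 133 under x↦77x: [133, 103, 122, 78, 115, 87, 123]… (length divides ord_137(77)).
The orbit structure of x ↦ 77x mod 137: 5 orbits of sizes [34, 34, 34, 34, 1].
n − c = 137 − 5 = 132; sign = (−1)^132 = +1.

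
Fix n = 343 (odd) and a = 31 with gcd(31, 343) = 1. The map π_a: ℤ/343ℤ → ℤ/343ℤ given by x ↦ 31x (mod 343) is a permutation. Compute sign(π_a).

-1

Orbit of 324 under x↦31x: [324, 97, 263, 264, 295, 227, 177]… (length divides ord_343(31)).
16 cycles of lengths [42, 42, 42, 42, 42, 42, 42, 6, 6, 6, 6, 6, 6, 6, 6, 1].
Σ(ℓ_i−1) = 343−16 = 327; sign = (−1)^327 = -1.
Check: (31/343) = -1 by Zolotarev.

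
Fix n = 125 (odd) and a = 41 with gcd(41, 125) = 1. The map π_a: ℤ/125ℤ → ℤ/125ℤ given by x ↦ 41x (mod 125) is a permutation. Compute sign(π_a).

+1

Trace 106: π^k(106) = [106, 96, 61, 1, 41, 56, 46] for k=0..6.
13 cycles of lengths [25, 25, 25, 25, 5, 5, 5, 5, 1, 1, 1, 1, 1].
sign(π) = (−1)^{n − #cycles} = (−1)^{125−13} = (−1)^112 = +1.
Check: (41/125) = +1 by Zolotarev.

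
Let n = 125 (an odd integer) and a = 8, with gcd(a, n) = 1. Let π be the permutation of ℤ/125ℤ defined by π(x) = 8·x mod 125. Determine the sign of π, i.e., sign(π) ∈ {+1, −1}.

Orbit of 84 under x↦8x: [84, 47, 1, 8, 64, 12, 96]… (length divides ord_125(8)).
Decompose π into cycles: lengths [100, 20, 4, 1] (4 cycles, including the fixed point 0).
sign(π) = (−1)^{n − #cycles} = (−1)^{125−4} = (−1)^121 = -1.
Check: (8/125) = -1 by Zolotarev.

-1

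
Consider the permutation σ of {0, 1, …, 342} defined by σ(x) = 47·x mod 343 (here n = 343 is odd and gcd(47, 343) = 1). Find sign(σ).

Orbit of 82 under x↦47x: [82, 81, 34, 226, 332, 169, 54]… (length divides ord_343(47)).
Decompose π into cycles: lengths [294, 42, 6, 1] (4 cycles, including the fixed point 0).
Σ(ℓ_i−1) = 343−4 = 339; sign = (−1)^339 = -1.

-1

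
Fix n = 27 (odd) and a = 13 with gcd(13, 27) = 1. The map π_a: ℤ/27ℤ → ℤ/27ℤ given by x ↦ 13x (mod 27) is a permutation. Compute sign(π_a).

+1

Start at x=25: 25 → 1 → 13 → 7 → 10 → 22 → 16 → … (one orbit).
Cycle type of π: 9×2 + 3×2 + 1×3; total 7 cycles.
7 cycles on 27: each ℓ→(−1)^(ℓ−1), product (−1)^20 = +1.
Check: (13/27) = +1 by Zolotarev.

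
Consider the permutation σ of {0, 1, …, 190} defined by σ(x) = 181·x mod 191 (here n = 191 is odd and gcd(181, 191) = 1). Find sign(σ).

Orbit of 190 under x↦181x: [190, 10, 91, 45, 123, 107, 76]… (length divides ord_191(181)).
Cycle lengths of π_181 on ℤ/191ℤ: [190, 1]; 2 cycles in total.
With 2 cycles on 191 points, sign = (−1)^{191−2} = -1.
Zolotarev: (181|191) = -1, matching the cycle-count sign.

-1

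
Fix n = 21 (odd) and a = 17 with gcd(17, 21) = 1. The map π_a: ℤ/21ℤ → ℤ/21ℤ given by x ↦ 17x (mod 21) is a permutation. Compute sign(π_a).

+1

Start at x=17: 17 → 16 → 20 → 4 → 5 → 1 → 17 (one orbit).
Cycle lengths of π_17 on ℤ/21ℤ: [6, 6, 6, 2, 1]; 5 cycles in total.
n − c = 21 − 5 = 16; sign = (−1)^16 = +1.
Zolotarev: (17|21) = +1, matching the cycle-count sign.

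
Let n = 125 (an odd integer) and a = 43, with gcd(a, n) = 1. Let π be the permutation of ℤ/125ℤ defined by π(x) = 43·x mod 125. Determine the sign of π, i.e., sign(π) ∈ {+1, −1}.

Start at x=26: 26 → 118 → 74 → 57 → 76 → 18 → 24 → … (one orbit).
Cycle lengths of π_43 on ℤ/125ℤ: [20, 20, 20, 20, 20, 4, 4, 4, 4, 4, 4, 1]; 12 cycles in total.
12 cycles on 125: each ℓ→(−1)^(ℓ−1), product (−1)^113 = -1.

-1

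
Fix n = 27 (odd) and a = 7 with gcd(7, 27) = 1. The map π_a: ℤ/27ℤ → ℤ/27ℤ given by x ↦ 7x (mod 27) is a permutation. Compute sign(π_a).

Start at x=1: 1 → 7 → 22 → 19 → 25 → 13 → 10 → … (one orbit).
The orbit structure of x ↦ 7x mod 27: 7 orbits of sizes [9, 9, 3, 3, 1, 1, 1].
sign(π) = (−1)^{n − #cycles} = (−1)^{27−7} = (−1)^20 = +1.

+1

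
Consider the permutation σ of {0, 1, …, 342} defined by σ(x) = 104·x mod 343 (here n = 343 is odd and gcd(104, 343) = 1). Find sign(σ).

Orbit of 302 under x↦104x: [302, 195, 43, 13, 323, 321, 113]… (length divides ord_343(104)).
Cycle lengths of π_104 on ℤ/343ℤ: [98, 98, 98, 14, 14, 14, 2, 2, 2, 1]; 10 cycles in total.
10 cycles on 343: each ℓ→(−1)^(ℓ−1), product (−1)^333 = -1.
(104|343)_J = -1 (Zolotarev's lemma cross-check).

-1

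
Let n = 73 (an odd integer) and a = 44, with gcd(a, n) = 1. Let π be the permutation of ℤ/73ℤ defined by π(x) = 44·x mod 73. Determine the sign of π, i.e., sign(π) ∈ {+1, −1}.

Start at x=70: 70 → 14 → 32 → 21 → 48 → 68 → 72 → … (one orbit).
Decompose π into cycles: lengths [72, 1] (2 cycles, including the fixed point 0).
n − c = 73 − 2 = 71; sign = (−1)^71 = -1.

-1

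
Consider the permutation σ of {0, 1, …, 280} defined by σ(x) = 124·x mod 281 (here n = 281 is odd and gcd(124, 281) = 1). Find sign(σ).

+1

Orbit of 165 under x↦124x: [165, 228, 172, 253, 181, 245, 32]… (length divides ord_281(124)).
π_124 has 11 disjoint cycles with lengths [28, 28, 28, 28, 28, 28, 28, 28, 28, 28, 1] on {0,…,280}.
Σ(ℓ_i−1) = 281−11 = 270; sign = (−1)^270 = +1.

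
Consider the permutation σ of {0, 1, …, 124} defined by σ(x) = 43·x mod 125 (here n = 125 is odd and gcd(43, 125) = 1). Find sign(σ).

-1

Orbit of 101 under x↦43x: [101, 93, 124, 82, 26, 118, 74]… (length divides ord_125(43)).
Cycle lengths of π_43 on ℤ/125ℤ: [20, 20, 20, 20, 20, 4, 4, 4, 4, 4, 4, 1]; 12 cycles in total.
12 cycles on 125: each ℓ→(−1)^(ℓ−1), product (−1)^113 = -1.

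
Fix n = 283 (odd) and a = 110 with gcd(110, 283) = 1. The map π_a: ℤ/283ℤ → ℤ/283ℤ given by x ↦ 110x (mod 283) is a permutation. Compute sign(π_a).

+1

Trace 110: π^k(110) = [110, 214, 51, 233, 160, 54, 280] for k=0..6.
Cycle type of π: 141×2 + 1; total 3 cycles.
3 cycles on 283: each ℓ→(−1)^(ℓ−1), product (−1)^280 = +1.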